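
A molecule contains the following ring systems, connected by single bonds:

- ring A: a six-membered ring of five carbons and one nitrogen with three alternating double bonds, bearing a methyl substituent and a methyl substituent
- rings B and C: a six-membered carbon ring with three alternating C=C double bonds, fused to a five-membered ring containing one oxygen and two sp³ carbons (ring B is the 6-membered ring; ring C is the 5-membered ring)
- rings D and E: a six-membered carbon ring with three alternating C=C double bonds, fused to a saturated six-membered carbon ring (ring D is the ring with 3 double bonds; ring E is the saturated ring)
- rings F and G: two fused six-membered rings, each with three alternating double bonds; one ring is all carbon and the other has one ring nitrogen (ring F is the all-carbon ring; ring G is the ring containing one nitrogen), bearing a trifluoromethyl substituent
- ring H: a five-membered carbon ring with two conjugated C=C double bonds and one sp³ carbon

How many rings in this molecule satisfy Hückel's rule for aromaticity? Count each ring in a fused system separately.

Ring A has a continuous p-orbital overlap around the ring; 3 ring double bonds give 6 π electrons. 6 = 4(1)+2, so ring A is aromatic (pyridine).
Ring B has a continuous p-orbital overlap around the ring; 3 ring double bonds give 6 π electrons. 6 = 4(1)+2, so ring B is aromatic (benzene ring).
Ring C has two sp³ carbons, so it is not fully conjugated — not aromatic (oxolane ring).
Ring D is fully conjugated (every ring atom contributes a p orbital); 3 ring double bonds give 6 π electrons. 6 = 4(1)+2, so ring D is aromatic (benzene ring).
Ring E has four sp³ carbons, so it is not fully conjugated — not aromatic (cyclohexane ring).
Rings F and G form a fused bicyclic system (with one nitrogen) with 10 sp² atoms and 10 π electrons from ring double bonds. 10 = 4(2)+2, so the system is aromatic and both rings count as aromatic (quinoline).
Ring H has one sp³ carbon, so it is not fully conjugated — not aromatic (cyclopentadiene).
Aromatic: A, B, D, F, G. Total: 5.

5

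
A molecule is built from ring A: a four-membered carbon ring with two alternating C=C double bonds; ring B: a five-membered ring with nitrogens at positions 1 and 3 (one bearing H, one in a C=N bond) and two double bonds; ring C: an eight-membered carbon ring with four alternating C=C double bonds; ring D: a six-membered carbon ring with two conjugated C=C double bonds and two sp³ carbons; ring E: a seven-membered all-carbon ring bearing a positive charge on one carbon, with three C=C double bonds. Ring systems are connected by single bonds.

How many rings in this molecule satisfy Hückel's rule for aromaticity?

2

Ring A has only sp² ring atoms; a planar conformation would have a fully conjugated π system of 4 electrons. But 4 = 4(1), which is 4n not 4n+2, so ring A is not aromatic (cyclobutadiene) — cyclobutadiene is antiaromatic and distorts to a rectangle.
Ring B is fully conjugated (every ring atom contributes a p orbital); 2 ring double bonds (4 π electrons) plus a heteroatom lone pair (2) give 6 π electrons. Since 6 = 4n+2 (n=1), ring B is aromatic (imidazole).
Ring C has only sp² ring atoms; a planar conformation would have a fully conjugated π system of 8 electrons. But 8 = 4(2), which is 4n not 4n+2, so ring C is not aromatic (cyclooctatetraene) — cyclooctatetraene distorts into a non-planar tub to avoid antiaromaticity.
Ring D has two sp³ carbons, so it is not fully conjugated — not aromatic (1,3-cyclohexadiene).
Ring E has a continuous p-orbital overlap around the ring; 3 ring double bonds (6 π electrons) plus the carbocation's empty p orbital (0, but keeps the ring conjugated) give 6 π electrons. Since 6 = 4n+2 (n=1), ring E is aromatic (tropylium cation).
Aromatic: B, E. Total: 2.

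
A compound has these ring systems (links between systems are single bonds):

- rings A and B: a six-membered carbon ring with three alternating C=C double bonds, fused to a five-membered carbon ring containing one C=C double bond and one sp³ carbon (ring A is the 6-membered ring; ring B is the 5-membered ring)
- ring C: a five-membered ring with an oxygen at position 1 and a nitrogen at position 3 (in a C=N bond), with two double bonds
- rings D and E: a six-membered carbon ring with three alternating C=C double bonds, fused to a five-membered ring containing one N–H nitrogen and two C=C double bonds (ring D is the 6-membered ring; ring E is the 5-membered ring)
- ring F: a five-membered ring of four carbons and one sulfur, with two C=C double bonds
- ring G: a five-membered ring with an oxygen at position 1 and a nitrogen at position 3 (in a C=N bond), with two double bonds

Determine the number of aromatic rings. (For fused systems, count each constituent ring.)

Ring A has a continuous p-orbital overlap around the ring; 3 ring double bonds give 6 π electrons. 6 = 4(1)+2, so ring A is aromatic (benzene ring).
Ring B has one sp³ carbon, so it is not fully conjugated — not aromatic (cyclopentene ring).
Ring C is fully conjugated (every ring atom contributes a p orbital); 2 ring double bonds (4 π electrons) plus a heteroatom lone pair (2) give 6 π electrons. That satisfies 4n+2 with n=1, so ring C is aromatic (oxazole).
Rings D and E form a fused bicyclic system (with one N–H) with 9 sp² atoms and 10 π electrons from ring double bonds plus a heteroatom lone pair. 10 = 4(2)+2, so the system is aromatic and both rings count as aromatic (indole).
Ring F is planar and fully conjugated; 2 ring double bonds (4 π electrons) plus a heteroatom lone pair (2) give 6 π electrons. That satisfies 4n+2 with n=1, so ring F is aromatic (thiophene).
Ring G has a continuous p-orbital overlap around the ring; 2 ring double bonds (4 π electrons) plus a heteroatom lone pair (2) give 6 π electrons. Since 6 = 4n+2 (n=1), ring G is aromatic (oxazole).
Aromatic: A, C, D, E, F, G. Total: 6.

6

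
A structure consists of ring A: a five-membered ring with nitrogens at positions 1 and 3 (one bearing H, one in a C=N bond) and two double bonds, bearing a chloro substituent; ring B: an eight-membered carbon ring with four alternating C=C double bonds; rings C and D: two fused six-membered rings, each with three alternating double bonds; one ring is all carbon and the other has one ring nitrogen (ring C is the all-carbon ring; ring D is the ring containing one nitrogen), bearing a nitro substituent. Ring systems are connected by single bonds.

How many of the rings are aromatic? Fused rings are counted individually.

Ring A has a continuous p-orbital overlap around the ring; 2 ring double bonds (4 π electrons) plus a heteroatom lone pair (2) give 6 π electrons. 6 = 4(1)+2, so ring A is aromatic (imidazole).
Ring B has only sp² ring atoms; a planar conformation would have a fully conjugated π system of 8 electrons. But 8 = 4(2), which is 4n not 4n+2, so ring B is not aromatic (cyclooctatetraene) — cyclooctatetraene distorts into a non-planar tub to avoid antiaromaticity.
Rings C and D form a fused bicyclic system (with one nitrogen) with 10 sp² atoms and 10 π electrons from ring double bonds. 10 = 4(2)+2, so the system is aromatic and both rings count as aromatic (quinoline).
Aromatic: A, C, D. Total: 3.

3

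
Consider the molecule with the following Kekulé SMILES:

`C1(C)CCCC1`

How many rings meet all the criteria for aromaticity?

The SMILES encodes a five-membered saturated carbon ring.
The 5-membered ring has only sp³ atoms, so it is not fully conjugated — not aromatic (cyclopentane).

0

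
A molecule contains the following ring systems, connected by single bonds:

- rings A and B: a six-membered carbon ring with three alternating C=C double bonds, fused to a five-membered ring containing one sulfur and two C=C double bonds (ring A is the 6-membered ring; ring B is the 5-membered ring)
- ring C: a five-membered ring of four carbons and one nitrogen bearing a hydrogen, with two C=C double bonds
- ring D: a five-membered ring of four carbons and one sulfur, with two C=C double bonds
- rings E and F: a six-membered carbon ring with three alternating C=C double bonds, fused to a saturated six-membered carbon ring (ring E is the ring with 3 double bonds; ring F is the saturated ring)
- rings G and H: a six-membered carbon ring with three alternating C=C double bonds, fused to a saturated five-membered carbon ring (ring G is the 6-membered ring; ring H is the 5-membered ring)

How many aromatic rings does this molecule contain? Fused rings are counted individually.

Rings A and B form a fused bicyclic system (with one sulfur) with 9 sp² atoms and 10 π electrons from ring double bonds plus a heteroatom lone pair. 10 = 4(2)+2, so the system is aromatic and both rings count as aromatic (benzothiophene).
Ring C has a continuous p-orbital overlap around the ring; 2 ring double bonds (4 π electrons) plus a heteroatom lone pair (2) give 6 π electrons. That satisfies 4n+2 with n=1, so ring C is aromatic (pyrrole).
Ring D is fully conjugated (every ring atom contributes a p orbital); 2 ring double bonds (4 π electrons) plus a heteroatom lone pair (2) give 6 π electrons. Since 6 = 4n+2 (n=1), ring D is aromatic (thiophene).
Ring E is planar and fully conjugated; 3 ring double bonds give 6 π electrons. 6 = 4(1)+2, so ring E is aromatic (benzene ring).
Ring F has four sp³ carbons, so it is not fully conjugated — not aromatic (cyclohexane ring).
Ring G is planar and fully conjugated; 3 ring double bonds give 6 π electrons. 6 = 4(1)+2, so ring G is aromatic (benzene ring).
Ring H has three sp³ carbons, so it is not fully conjugated — not aromatic (cyclopentane ring).
Aromatic: A, B, C, D, E, G. Total: 6.

6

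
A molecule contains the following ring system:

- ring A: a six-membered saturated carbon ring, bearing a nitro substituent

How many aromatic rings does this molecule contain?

0

Ring A has only sp³ atoms, so it is not fully conjugated — not aromatic (cyclohexane).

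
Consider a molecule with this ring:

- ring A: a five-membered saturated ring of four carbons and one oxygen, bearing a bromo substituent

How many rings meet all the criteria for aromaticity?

0

Ring A has only sp³ atoms, so it is not fully conjugated — not aromatic (tetrahydrofuran).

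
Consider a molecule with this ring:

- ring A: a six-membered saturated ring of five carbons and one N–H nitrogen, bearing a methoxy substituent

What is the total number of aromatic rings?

0

Ring A has only sp³ atoms, so it is not fully conjugated — not aromatic (piperidine).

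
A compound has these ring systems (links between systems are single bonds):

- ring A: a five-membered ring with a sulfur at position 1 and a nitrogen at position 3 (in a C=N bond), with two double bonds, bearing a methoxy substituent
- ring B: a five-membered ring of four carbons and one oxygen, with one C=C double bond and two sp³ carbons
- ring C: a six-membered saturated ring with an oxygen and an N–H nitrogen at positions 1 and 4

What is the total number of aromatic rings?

1

Ring A is fully conjugated (every ring atom contributes a p orbital); 2 ring double bonds (4 π electrons) plus a heteroatom lone pair (2) give 6 π electrons. Since 6 = 4n+2 (n=1), ring A is aromatic (thiazole).
Ring B has two sp³ carbons, so it is not fully conjugated — not aromatic (2,3-dihydrofuran).
Ring C has only sp³ atoms, so it is not fully conjugated — not aromatic (morpholine).
Aromatic: A. Total: 1.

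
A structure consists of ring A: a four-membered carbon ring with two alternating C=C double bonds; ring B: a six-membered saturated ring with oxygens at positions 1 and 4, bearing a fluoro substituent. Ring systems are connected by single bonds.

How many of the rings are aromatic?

Ring A has only sp² ring atoms; a planar conformation would have a fully conjugated π system of 4 electrons. But 4 = 4(1), which is 4n not 4n+2, so ring A is not aromatic (cyclobutadiene) — cyclobutadiene is antiaromatic and distorts to a rectangle.
Ring B has only sp³ atoms, so it is not fully conjugated — not aromatic (1,4-dioxane).
No ring is aromatic. Total: 0.

0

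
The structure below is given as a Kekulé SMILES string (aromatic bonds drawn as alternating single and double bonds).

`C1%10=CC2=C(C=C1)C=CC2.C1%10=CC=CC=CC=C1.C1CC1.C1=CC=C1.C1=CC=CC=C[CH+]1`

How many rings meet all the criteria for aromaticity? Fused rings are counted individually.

The SMILES encodes a six-membered carbon ring with three alternating C=C double bonds, fused to a five-membered carbon ring containing one C=C double bond and one sp³ carbon; an eight-membered carbon ring with four alternating C=C double bonds; a three-membered saturated carbon ring; a four-membered carbon ring with two alternating C=C double bonds; a seven-membered all-carbon ring bearing a positive charge on one carbon, with three C=C double bonds.
The 6-membered ring is fully conjugated (every ring atom contributes a p orbital); 3 ring double bonds give 6 π electrons. 6 = 4(1)+2, so it is aromatic (benzene ring).
The 5-membered ring has one sp³ carbon, so it is not fully conjugated — not aromatic (cyclopentene ring).
The 8-membered ring has only sp² ring atoms; a planar conformation would have a fully conjugated π system of 8 electrons. But 8 = 4(2), which is 4n not 4n+2, so it is not aromatic (cyclooctatetraene) — cyclooctatetraene distorts into a non-planar tub to avoid antiaromaticity.
The 3-membered ring has only sp³ atoms, so it is not fully conjugated — not aromatic (cyclopropane).
The 4-membered ring has only sp² ring atoms; a planar conformation would have a fully conjugated π system of 4 electrons. But 4 = 4(1), which is 4n not 4n+2, so it is not aromatic (cyclobutadiene) — cyclobutadiene is antiaromatic and distorts to a rectangle.
The 7-membered ring is fully conjugated (every ring atom contributes a p orbital); 3 ring double bonds (6 π electrons) plus the carbocation's empty p orbital (0, but keeps the ring conjugated) give 6 π electrons. Since 6 = 4n+2 (n=1), it is aromatic (tropylium cation).
2 of the 6 rings are aromatic. Total: 2.

2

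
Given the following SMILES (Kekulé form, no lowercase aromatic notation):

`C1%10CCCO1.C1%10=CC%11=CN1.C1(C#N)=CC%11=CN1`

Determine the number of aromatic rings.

2

The SMILES encodes a five-membered saturated ring of four carbons and one oxygen; a five-membered ring of four carbons and one nitrogen bearing a hydrogen, with two C=C double bonds; a five-membered ring of four carbons and one nitrogen bearing a hydrogen, with two C=C double bonds.
The 5-membered ring with one oxygen has only sp³ atoms, so it is not fully conjugated — not aromatic (tetrahydrofuran).
The 5-membered ring with one N–H is planar and fully conjugated; 2 ring double bonds (4 π electrons) plus a heteroatom lone pair (2) give 6 π electrons. 6 = 4(1)+2, so it is aromatic (pyrrole).
The second 5-membered ring with one N–H is fully conjugated (every ring atom contributes a p orbital); 2 ring double bonds (4 π electrons) plus a heteroatom lone pair (2) give 6 π electrons. Since 6 = 4n+2 (n=1), it is aromatic (pyrrole).
2 of the 3 rings are aromatic. Total: 2.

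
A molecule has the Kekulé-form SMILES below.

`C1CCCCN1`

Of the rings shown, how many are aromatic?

0

The SMILES encodes a six-membered saturated ring of five carbons and one N–H nitrogen.
The 6-membered ring with one N–H has only sp³ atoms, so it is not fully conjugated — not aromatic (piperidine).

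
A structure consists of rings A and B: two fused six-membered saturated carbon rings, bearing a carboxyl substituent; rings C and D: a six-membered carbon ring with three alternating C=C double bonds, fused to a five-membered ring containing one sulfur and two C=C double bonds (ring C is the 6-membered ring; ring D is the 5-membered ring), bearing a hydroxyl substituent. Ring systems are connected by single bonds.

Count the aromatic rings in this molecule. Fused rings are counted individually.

2

Ring A has only sp³ atoms, so it is not fully conjugated — not aromatic (cyclohexane ring).
Ring B has only sp³ atoms, so it is not fully conjugated — not aromatic (cyclohexane ring).
Rings C and D form a fused bicyclic system (with one sulfur) with 9 sp² atoms and 10 π electrons from ring double bonds plus a heteroatom lone pair. 10 = 4(2)+2, so the system is aromatic and both rings count as aromatic (benzothiophene).
Aromatic: C, D. Total: 2.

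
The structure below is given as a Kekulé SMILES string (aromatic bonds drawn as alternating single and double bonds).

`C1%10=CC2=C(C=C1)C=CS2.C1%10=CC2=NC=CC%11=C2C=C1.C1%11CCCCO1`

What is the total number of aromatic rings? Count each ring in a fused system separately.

4

The SMILES encodes a six-membered carbon ring with three alternating C=C double bonds, fused to a five-membered ring containing one sulfur and two C=C double bonds; two fused six-membered rings, each with three alternating double bonds; one ring is all carbon and the other has one ring nitrogen; a six-membered saturated ring of five carbons and one oxygen.
The fused 6/5-membered bicyclic (with one sulfur) is a single π system with 9 sp² atoms and 10 π electrons from ring double bonds plus a heteroatom lone pair. 10 = 4(2)+2, so the system is aromatic and both rings count as aromatic (benzothiophene).
The fused 6/6-membered bicyclic (with one nitrogen) is a single π system with 10 sp² atoms and 10 π electrons from ring double bonds. 10 = 4(2)+2, so the system is aromatic and both rings count as aromatic (quinoline).
The 6-membered ring with one oxygen has only sp³ atoms, so it is not fully conjugated — not aromatic (tetrahydropyran).
4 of the 5 rings are aromatic. Total: 4.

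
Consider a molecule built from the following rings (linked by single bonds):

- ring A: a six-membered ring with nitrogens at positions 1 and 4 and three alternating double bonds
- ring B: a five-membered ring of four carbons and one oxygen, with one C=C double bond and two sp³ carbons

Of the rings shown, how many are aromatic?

Ring A is planar and fully conjugated; 3 ring double bonds give 6 π electrons. 6 = 4(1)+2, so ring A is aromatic (pyrazine).
Ring B has two sp³ carbons, so it is not fully conjugated — not aromatic (2,3-dihydrofuran).
Aromatic: A. Total: 1.

1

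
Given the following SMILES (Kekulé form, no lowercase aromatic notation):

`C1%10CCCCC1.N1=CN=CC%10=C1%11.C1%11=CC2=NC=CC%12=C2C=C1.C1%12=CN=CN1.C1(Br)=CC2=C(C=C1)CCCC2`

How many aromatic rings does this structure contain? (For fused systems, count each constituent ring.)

The SMILES encodes a six-membered saturated carbon ring; a six-membered ring with nitrogens at positions 1 and 3 and three alternating double bonds; two fused six-membered rings, each with three alternating double bonds; one ring is all carbon and the other has one ring nitrogen; a five-membered ring with nitrogens at positions 1 and 3 (one bearing H, one in a C=N bond) and two double bonds; a six-membered carbon ring with three alternating C=C double bonds, fused to a saturated six-membered carbon ring.
The 6-membered ring has only sp³ atoms, so it is not fully conjugated — not aromatic (cyclohexane).
The 6-membered ring with two nitrogens (1,3) has a continuous p-orbital overlap around the ring; 3 ring double bonds give 6 π electrons. Since 6 = 4n+2 (n=1), it is aromatic (pyrimidine).
The fused 6/6-membered bicyclic (with one nitrogen) is a single π system with 10 sp² atoms and 10 π electrons from ring double bonds. 10 = 4(2)+2, so the system is aromatic and both rings count as aromatic (quinoline).
The 5-membered ring with two nitrogens (one N–H, one =N–) is planar and fully conjugated; 2 ring double bonds (4 π electrons) plus a heteroatom lone pair (2) give 6 π electrons. Since 6 = 4n+2 (n=1), it is aromatic (imidazole).
The second 6-membered ring has a continuous p-orbital overlap around the ring; 3 ring double bonds give 6 π electrons. That satisfies 4n+2 with n=1, so it is aromatic (benzene ring).
The third 6-membered ring has four sp³ carbons, so it is not fully conjugated — not aromatic (cyclohexane ring).
5 of the 7 rings are aromatic. Total: 5.

5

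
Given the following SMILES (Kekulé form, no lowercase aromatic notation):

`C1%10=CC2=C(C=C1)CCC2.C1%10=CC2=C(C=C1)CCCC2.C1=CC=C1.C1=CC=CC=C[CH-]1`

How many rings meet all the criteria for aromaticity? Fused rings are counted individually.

2

The SMILES encodes a six-membered carbon ring with three alternating C=C double bonds, fused to a saturated five-membered carbon ring; a six-membered carbon ring with three alternating C=C double bonds, fused to a saturated six-membered carbon ring; a four-membered carbon ring with two alternating C=C double bonds; a seven-membered all-carbon ring bearing a negative charge on one carbon, with three C=C double bonds.
The 6-membered ring is planar and fully conjugated; 3 ring double bonds give 6 π electrons. That satisfies 4n+2 with n=1, so it is aromatic (benzene ring).
The 5-membered ring has three sp³ carbons, so it is not fully conjugated — not aromatic (cyclopentane ring).
The second 6-membered ring is fully conjugated (every ring atom contributes a p orbital); 3 ring double bonds give 6 π electrons. Since 6 = 4n+2 (n=1), it is aromatic (benzene ring).
The third 6-membered ring has four sp³ carbons, so it is not fully conjugated — not aromatic (cyclohexane ring).
The 4-membered ring has only sp² ring atoms; a planar conformation would have a fully conjugated π system of 4 electrons. But 4 = 4(1), which is 4n not 4n+2, so it is not aromatic (cyclobutadiene) — cyclobutadiene is antiaromatic and distorts to a rectangle.
The 7-membered ring has only sp² ring atoms; a planar conformation would have a fully conjugated π system of 8 electrons. But 8 = 4(2), which is 4n not 4n+2, so it is not aromatic (cycloheptatrienyl anion).
2 of the 6 rings are aromatic. Total: 2.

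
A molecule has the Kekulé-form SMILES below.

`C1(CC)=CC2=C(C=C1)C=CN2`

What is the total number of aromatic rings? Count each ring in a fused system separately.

The SMILES encodes a six-membered carbon ring with three alternating C=C double bonds, fused to a five-membered ring containing one N–H nitrogen and two C=C double bonds.
The fused 6/5-membered bicyclic (with one N–H) is a single π system with 9 sp² atoms and 10 π electrons from ring double bonds plus a heteroatom lone pair. 10 = 4(2)+2, so the system is aromatic and both rings count as aromatic (indole).
2 of the 2 rings are aromatic. Total: 2.

2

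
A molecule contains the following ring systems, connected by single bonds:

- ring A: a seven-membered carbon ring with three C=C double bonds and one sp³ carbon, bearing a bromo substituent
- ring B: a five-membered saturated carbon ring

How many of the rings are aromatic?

0

Ring A has one sp³ carbon, so it is not fully conjugated — not aromatic (cycloheptatriene).
Ring B has only sp³ atoms, so it is not fully conjugated — not aromatic (cyclopentane).
No ring is aromatic. Total: 0.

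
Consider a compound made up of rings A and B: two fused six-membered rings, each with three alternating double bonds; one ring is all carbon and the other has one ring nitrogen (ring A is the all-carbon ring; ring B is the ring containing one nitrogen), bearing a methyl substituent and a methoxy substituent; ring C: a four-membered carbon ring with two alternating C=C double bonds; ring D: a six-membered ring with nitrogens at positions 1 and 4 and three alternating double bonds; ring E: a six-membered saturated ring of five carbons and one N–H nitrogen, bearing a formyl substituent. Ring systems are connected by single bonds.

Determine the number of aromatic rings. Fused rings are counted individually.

3

Rings A and B form a fused bicyclic system (with one nitrogen) with 10 sp² atoms and 10 π electrons from ring double bonds. 10 = 4(2)+2, so the system is aromatic and both rings count as aromatic (quinoline).
Ring C has only sp² ring atoms; a planar conformation would have a fully conjugated π system of 4 electrons. But 4 = 4(1), which is 4n not 4n+2, so ring C is not aromatic (cyclobutadiene) — cyclobutadiene is antiaromatic and distorts to a rectangle.
Ring D is planar and fully conjugated; 3 ring double bonds give 6 π electrons. 6 = 4(1)+2, so ring D is aromatic (pyrazine).
Ring E has only sp³ atoms, so it is not fully conjugated — not aromatic (piperidine).
Aromatic: A, B, D. Total: 3.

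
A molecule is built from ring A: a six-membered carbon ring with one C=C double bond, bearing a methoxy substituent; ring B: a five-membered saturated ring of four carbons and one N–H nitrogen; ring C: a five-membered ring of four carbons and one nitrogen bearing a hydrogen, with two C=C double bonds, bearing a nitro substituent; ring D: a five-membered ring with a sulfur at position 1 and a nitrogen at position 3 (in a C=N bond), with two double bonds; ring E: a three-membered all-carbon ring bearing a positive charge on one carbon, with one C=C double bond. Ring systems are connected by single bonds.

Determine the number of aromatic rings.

3

Ring A has four sp³ carbons, so it is not fully conjugated — not aromatic (cyclohexene).
Ring B has only sp³ atoms, so it is not fully conjugated — not aromatic (pyrrolidine).
Ring C has a continuous p-orbital overlap around the ring; 2 ring double bonds (4 π electrons) plus a heteroatom lone pair (2) give 6 π electrons. That satisfies 4n+2 with n=1, so ring C is aromatic (pyrrole).
Ring D has a continuous p-orbital overlap around the ring; 2 ring double bonds (4 π electrons) plus a heteroatom lone pair (2) give 6 π electrons. That satisfies 4n+2 with n=1, so ring D is aromatic (thiazole).
Ring E has a continuous p-orbital overlap around the ring; 1 ring double bond (2 π electrons) plus the carbocation's empty p orbital (0, but keeps the ring conjugated) give 2 π electrons. That satisfies 4n+2 with n=0, so ring E is aromatic (cyclopropenyl cation).
Aromatic: C, D, E. Total: 3.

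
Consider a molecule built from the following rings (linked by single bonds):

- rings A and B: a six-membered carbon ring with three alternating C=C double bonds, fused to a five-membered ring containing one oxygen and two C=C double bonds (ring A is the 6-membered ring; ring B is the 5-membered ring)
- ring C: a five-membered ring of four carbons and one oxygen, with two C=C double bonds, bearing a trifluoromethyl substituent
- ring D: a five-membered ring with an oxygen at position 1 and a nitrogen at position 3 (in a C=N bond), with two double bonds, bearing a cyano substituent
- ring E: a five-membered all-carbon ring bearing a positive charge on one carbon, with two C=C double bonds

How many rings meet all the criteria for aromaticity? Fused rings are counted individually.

Rings A and B form a fused bicyclic system (with one oxygen) with 9 sp² atoms and 10 π electrons from ring double bonds plus a heteroatom lone pair. 10 = 4(2)+2, so the system is aromatic and both rings count as aromatic (benzofuran).
Ring C is planar and fully conjugated; 2 ring double bonds (4 π electrons) plus a heteroatom lone pair (2) give 6 π electrons. 6 = 4(1)+2, so ring C is aromatic (furan).
Ring D is fully conjugated (every ring atom contributes a p orbital); 2 ring double bonds (4 π electrons) plus a heteroatom lone pair (2) give 6 π electrons. That satisfies 4n+2 with n=1, so ring D is aromatic (oxazole).
Ring E has only sp² ring atoms; a planar conformation would have a fully conjugated π system of 4 electrons. But 4 = 4(1), which is 4n not 4n+2, so ring E is not aromatic (cyclopentadienyl cation).
Aromatic: A, B, C, D. Total: 4.

4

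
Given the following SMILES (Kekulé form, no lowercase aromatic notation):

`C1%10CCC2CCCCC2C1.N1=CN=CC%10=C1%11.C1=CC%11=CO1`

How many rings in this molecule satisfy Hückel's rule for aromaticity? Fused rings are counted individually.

2

The SMILES encodes two fused six-membered saturated carbon rings; a six-membered ring with nitrogens at positions 1 and 3 and three alternating double bonds; a five-membered ring of four carbons and one oxygen, with two C=C double bonds.
The 6-membered ring has only sp³ atoms, so it is not fully conjugated — not aromatic (cyclohexane ring).
The second 6-membered ring has only sp³ atoms, so it is not fully conjugated — not aromatic (cyclohexane ring).
The 6-membered ring with two nitrogens (1,3) is planar and fully conjugated; 3 ring double bonds give 6 π electrons. 6 = 4(1)+2, so it is aromatic (pyrimidine).
The 5-membered ring with one oxygen has a continuous p-orbital overlap around the ring; 2 ring double bonds (4 π electrons) plus a heteroatom lone pair (2) give 6 π electrons. Since 6 = 4n+2 (n=1), it is aromatic (furan).
2 of the 4 rings are aromatic. Total: 2.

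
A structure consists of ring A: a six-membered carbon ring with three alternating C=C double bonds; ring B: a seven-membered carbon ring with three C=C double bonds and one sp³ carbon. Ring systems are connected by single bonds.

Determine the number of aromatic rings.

1

Ring A is planar and fully conjugated; 3 ring double bonds give 6 π electrons. That satisfies 4n+2 with n=1, so ring A is aromatic (benzene).
Ring B has one sp³ carbon, so it is not fully conjugated — not aromatic (cycloheptatriene).
Aromatic: A. Total: 1.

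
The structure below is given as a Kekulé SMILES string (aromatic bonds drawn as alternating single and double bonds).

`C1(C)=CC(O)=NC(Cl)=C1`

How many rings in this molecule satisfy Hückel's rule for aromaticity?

1

The SMILES encodes a six-membered ring of five carbons and one nitrogen with three alternating double bonds.
The 6-membered ring with one nitrogen has a continuous p-orbital overlap around the ring; 3 ring double bonds give 6 π electrons. That satisfies 4n+2 with n=1, so it is aromatic (pyridine).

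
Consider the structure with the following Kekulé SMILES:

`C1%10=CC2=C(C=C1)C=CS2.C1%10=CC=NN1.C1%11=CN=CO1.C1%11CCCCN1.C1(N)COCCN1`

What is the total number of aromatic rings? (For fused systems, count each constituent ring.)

4

The SMILES encodes a six-membered carbon ring with three alternating C=C double bonds, fused to a five-membered ring containing one sulfur and two C=C double bonds; a five-membered ring with two adjacent nitrogens (one bearing H, one in a double bond) and two double bonds; a five-membered ring with an oxygen at position 1 and a nitrogen at position 3 (in a C=N bond), with two double bonds; a six-membered saturated ring of five carbons and one N–H nitrogen; a six-membered saturated ring with an oxygen and an N–H nitrogen at positions 1 and 4.
The fused 6/5-membered bicyclic (with one sulfur) is a single π system with 9 sp² atoms and 10 π electrons from ring double bonds plus a heteroatom lone pair. 10 = 4(2)+2, so the system is aromatic and both rings count as aromatic (benzothiophene).
The 5-membered ring with two adjacent nitrogens (one N–H, one =N–) has a continuous p-orbital overlap around the ring; 2 ring double bonds (4 π electrons) plus a heteroatom lone pair (2) give 6 π electrons. Since 6 = 4n+2 (n=1), it is aromatic (pyrazole).
The 5-membered ring with one oxygen and one =N– has a continuous p-orbital overlap around the ring; 2 ring double bonds (4 π electrons) plus a heteroatom lone pair (2) give 6 π electrons. Since 6 = 4n+2 (n=1), it is aromatic (oxazole).
The 6-membered ring with one N–H has only sp³ atoms, so it is not fully conjugated — not aromatic (piperidine).
The 6-membered ring with one oxygen and one N–H (1,4) has only sp³ atoms, so it is not fully conjugated — not aromatic (morpholine).
4 of the 6 rings are aromatic. Total: 4.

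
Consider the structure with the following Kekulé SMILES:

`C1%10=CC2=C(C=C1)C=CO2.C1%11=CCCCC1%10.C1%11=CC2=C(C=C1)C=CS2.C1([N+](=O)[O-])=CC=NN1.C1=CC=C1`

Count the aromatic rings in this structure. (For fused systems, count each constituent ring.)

The SMILES encodes a six-membered carbon ring with three alternating C=C double bonds, fused to a five-membered ring containing one oxygen and two C=C double bonds; a six-membered carbon ring with one C=C double bond; a six-membered carbon ring with three alternating C=C double bonds, fused to a five-membered ring containing one sulfur and two C=C double bonds; a five-membered ring with two adjacent nitrogens (one bearing H, one in a double bond) and two double bonds; a four-membered carbon ring with two alternating C=C double bonds.
The fused 6/5-membered bicyclic (with one oxygen) is a single π system with 9 sp² atoms and 10 π electrons from ring double bonds plus a heteroatom lone pair. 10 = 4(2)+2, so the system is aromatic and both rings count as aromatic (benzofuran).
The 6-membered ring has four sp³ carbons, so it is not fully conjugated — not aromatic (cyclohexene).
The fused 6/5-membered bicyclic (with one sulfur) is a single π system with 9 sp² atoms and 10 π electrons from ring double bonds plus a heteroatom lone pair. 10 = 4(2)+2, so the system is aromatic and both rings count as aromatic (benzothiophene).
The 5-membered ring with two adjacent nitrogens (one N–H, one =N–) is planar and fully conjugated; 2 ring double bonds (4 π electrons) plus a heteroatom lone pair (2) give 6 π electrons. 6 = 4(1)+2, so it is aromatic (pyrazole).
The 4-membered ring has only sp² ring atoms; a planar conformation would have a fully conjugated π system of 4 electrons. But 4 = 4(1), which is 4n not 4n+2, so it is not aromatic (cyclobutadiene) — cyclobutadiene is antiaromatic and distorts to a rectangle.
5 of the 7 rings are aromatic. Total: 5.

5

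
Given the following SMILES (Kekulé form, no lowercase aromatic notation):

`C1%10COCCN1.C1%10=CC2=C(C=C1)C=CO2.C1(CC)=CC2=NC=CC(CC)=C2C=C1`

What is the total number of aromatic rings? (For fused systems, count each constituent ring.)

The SMILES encodes a six-membered saturated ring with an oxygen and an N–H nitrogen at positions 1 and 4; a six-membered carbon ring with three alternating C=C double bonds, fused to a five-membered ring containing one oxygen and two C=C double bonds; two fused six-membered rings, each with three alternating double bonds; one ring is all carbon and the other has one ring nitrogen.
The 6-membered ring with one oxygen and one N–H (1,4) has only sp³ atoms, so it is not fully conjugated — not aromatic (morpholine).
The fused 6/5-membered bicyclic (with one oxygen) is a single π system with 9 sp² atoms and 10 π electrons from ring double bonds plus a heteroatom lone pair. 10 = 4(2)+2, so the system is aromatic and both rings count as aromatic (benzofuran).
The fused 6/6-membered bicyclic (with one nitrogen) is a single π system with 10 sp² atoms and 10 π electrons from ring double bonds. 10 = 4(2)+2, so the system is aromatic and both rings count as aromatic (quinoline).
4 of the 5 rings are aromatic. Total: 4.

4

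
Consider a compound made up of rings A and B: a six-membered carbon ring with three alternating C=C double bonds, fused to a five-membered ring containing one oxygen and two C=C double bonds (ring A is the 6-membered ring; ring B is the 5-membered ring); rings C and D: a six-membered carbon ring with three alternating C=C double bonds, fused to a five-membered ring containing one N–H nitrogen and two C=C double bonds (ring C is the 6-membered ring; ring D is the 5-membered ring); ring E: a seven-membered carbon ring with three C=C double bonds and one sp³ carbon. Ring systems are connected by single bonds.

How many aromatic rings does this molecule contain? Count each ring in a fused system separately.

Rings A and B form a fused bicyclic system (with one oxygen) with 9 sp² atoms and 10 π electrons from ring double bonds plus a heteroatom lone pair. 10 = 4(2)+2, so the system is aromatic and both rings count as aromatic (benzofuran).
Rings C and D form a fused bicyclic system (with one N–H) with 9 sp² atoms and 10 π electrons from ring double bonds plus a heteroatom lone pair. 10 = 4(2)+2, so the system is aromatic and both rings count as aromatic (indole).
Ring E has one sp³ carbon, so it is not fully conjugated — not aromatic (cycloheptatriene).
Aromatic: A, B, C, D. Total: 4.

4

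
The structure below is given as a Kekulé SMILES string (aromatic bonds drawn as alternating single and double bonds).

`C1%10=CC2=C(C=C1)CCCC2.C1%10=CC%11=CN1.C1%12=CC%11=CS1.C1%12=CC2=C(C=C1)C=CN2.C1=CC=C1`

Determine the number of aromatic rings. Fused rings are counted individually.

5

The SMILES encodes a six-membered carbon ring with three alternating C=C double bonds, fused to a saturated six-membered carbon ring; a five-membered ring of four carbons and one nitrogen bearing a hydrogen, with two C=C double bonds; a five-membered ring of four carbons and one sulfur, with two C=C double bonds; a six-membered carbon ring with three alternating C=C double bonds, fused to a five-membered ring containing one N–H nitrogen and two C=C double bonds; a four-membered carbon ring with two alternating C=C double bonds.
The 6-membered ring is fully conjugated (every ring atom contributes a p orbital); 3 ring double bonds give 6 π electrons. That satisfies 4n+2 with n=1, so it is aromatic (benzene ring).
The second 6-membered ring has four sp³ carbons, so it is not fully conjugated — not aromatic (cyclohexane ring).
The 5-membered ring with one N–H is fully conjugated (every ring atom contributes a p orbital); 2 ring double bonds (4 π electrons) plus a heteroatom lone pair (2) give 6 π electrons. Since 6 = 4n+2 (n=1), it is aromatic (pyrrole).
The 5-membered ring with one sulfur is fully conjugated (every ring atom contributes a p orbital); 2 ring double bonds (4 π electrons) plus a heteroatom lone pair (2) give 6 π electrons. That satisfies 4n+2 with n=1, so it is aromatic (thiophene).
The fused 6/5-membered bicyclic (with one N–H) is a single π system with 9 sp² atoms and 10 π electrons from ring double bonds plus a heteroatom lone pair. 10 = 4(2)+2, so the system is aromatic and both rings count as aromatic (indole).
The 4-membered ring has only sp² ring atoms; a planar conformation would have a fully conjugated π system of 4 electrons. But 4 = 4(1), which is 4n not 4n+2, so it is not aromatic (cyclobutadiene) — cyclobutadiene is antiaromatic and distorts to a rectangle.
5 of the 7 rings are aromatic. Total: 5.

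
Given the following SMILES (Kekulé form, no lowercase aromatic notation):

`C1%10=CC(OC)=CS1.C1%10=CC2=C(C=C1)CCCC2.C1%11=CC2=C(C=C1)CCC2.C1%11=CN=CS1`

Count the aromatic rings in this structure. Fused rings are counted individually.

The SMILES encodes a five-membered ring of four carbons and one sulfur, with two C=C double bonds; a six-membered carbon ring with three alternating C=C double bonds, fused to a saturated six-membered carbon ring; a six-membered carbon ring with three alternating C=C double bonds, fused to a saturated five-membered carbon ring; a five-membered ring with a sulfur at position 1 and a nitrogen at position 3 (in a C=N bond), with two double bonds.
The 5-membered ring with one sulfur is fully conjugated (every ring atom contributes a p orbital); 2 ring double bonds (4 π electrons) plus a heteroatom lone pair (2) give 6 π electrons. 6 = 4(1)+2, so it is aromatic (thiophene).
The 6-membered ring is planar and fully conjugated; 3 ring double bonds give 6 π electrons. That satisfies 4n+2 with n=1, so it is aromatic (benzene ring).
The second 6-membered ring has four sp³ carbons, so it is not fully conjugated — not aromatic (cyclohexane ring).
The third 6-membered ring has a continuous p-orbital overlap around the ring; 3 ring double bonds give 6 π electrons. That satisfies 4n+2 with n=1, so it is aromatic (benzene ring).
The 5-membered ring has three sp³ carbons, so it is not fully conjugated — not aromatic (cyclopentane ring).
The 5-membered ring with one sulfur and one =N– is fully conjugated (every ring atom contributes a p orbital); 2 ring double bonds (4 π electrons) plus a heteroatom lone pair (2) give 6 π electrons. 6 = 4(1)+2, so it is aromatic (thiazole).
4 of the 6 rings are aromatic. Total: 4.

4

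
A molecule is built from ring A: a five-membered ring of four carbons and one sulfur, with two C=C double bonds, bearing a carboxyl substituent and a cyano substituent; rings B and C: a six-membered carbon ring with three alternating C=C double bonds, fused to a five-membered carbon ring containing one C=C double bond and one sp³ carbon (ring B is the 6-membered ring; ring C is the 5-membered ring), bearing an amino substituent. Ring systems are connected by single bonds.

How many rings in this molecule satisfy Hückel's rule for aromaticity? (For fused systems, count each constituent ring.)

2

Ring A has a continuous p-orbital overlap around the ring; 2 ring double bonds (4 π electrons) plus a heteroatom lone pair (2) give 6 π electrons. 6 = 4(1)+2, so ring A is aromatic (thiophene).
Ring B is planar and fully conjugated; 3 ring double bonds give 6 π electrons. That satisfies 4n+2 with n=1, so ring B is aromatic (benzene ring).
Ring C has one sp³ carbon, so it is not fully conjugated — not aromatic (cyclopentene ring).
Aromatic: A, B. Total: 2.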